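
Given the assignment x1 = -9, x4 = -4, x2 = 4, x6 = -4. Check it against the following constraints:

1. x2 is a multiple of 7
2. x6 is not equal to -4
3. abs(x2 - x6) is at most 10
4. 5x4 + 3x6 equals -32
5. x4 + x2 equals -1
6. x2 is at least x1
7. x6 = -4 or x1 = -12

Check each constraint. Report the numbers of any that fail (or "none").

Violated: 1, 2, 5.

1. 4 = 7*0 + 4, so 7 does not divide 4 — violated.
2. x6 = -4, but -4 is required to differ — violated.
3. abs(4 - (-4)) = 8; 8 ≤ 10 — satisfied.
4. 5x4 + 3x6 = 5(-4) + 3(-4) = -32 — satisfied.
5. x4 + x2 = -4 + 4 = 0, not -1 — violated.
6. x2 = 4, x1 = -9; 4 ≥ -9 — satisfied.
7. x6 = -4 = -4 (first disjunct) — satisfied.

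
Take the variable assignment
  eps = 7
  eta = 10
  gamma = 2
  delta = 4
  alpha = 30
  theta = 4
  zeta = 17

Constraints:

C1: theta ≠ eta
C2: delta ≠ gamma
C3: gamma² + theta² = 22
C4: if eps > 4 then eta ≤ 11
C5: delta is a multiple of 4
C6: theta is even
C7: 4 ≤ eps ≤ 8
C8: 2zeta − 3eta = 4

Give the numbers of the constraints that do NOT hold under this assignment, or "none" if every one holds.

Constraint 3 is violated.

C1: theta = 4, eta = 10; distinct  ✔
C2: delta = 4, gamma = 2; distinct  ✔
C3: gamma² + theta² = 2² + 4² = 4 + 16 = 20, not 22  ✘
C4: eps = 7 > 4, so we need eta ≤ 11; eta = 10 ≤ 11  ✔
C5: 4 / 4 = 1, so 4 divides 4  ✔
C6: theta = 4 is even  ✔
C7: eps = 7 lies in [4, 8]  ✔
C8: 2zeta − 3eta = 2(17) − 3(10) = 4  ✔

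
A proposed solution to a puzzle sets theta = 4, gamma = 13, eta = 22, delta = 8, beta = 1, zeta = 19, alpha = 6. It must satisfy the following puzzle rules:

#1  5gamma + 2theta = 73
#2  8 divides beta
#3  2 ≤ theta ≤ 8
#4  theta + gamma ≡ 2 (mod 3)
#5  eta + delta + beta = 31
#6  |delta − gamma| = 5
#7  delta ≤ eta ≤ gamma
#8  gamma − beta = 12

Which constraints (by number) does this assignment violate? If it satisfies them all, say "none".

Violated: 2 and 7.

#1 5gamma + 2theta = 5(13) + 2(4) = 73  yes
#2 1 = 8×0 + 1, so 8 does not divide 1  no
#3 theta = 4 lies in [2, 8]  yes
#4 theta + gamma = 17; 17 mod 3 = 2  yes
#5 eta + delta + beta = 22 + 8 + 1 = 31  yes
#6 |8 − 13| = 5  yes
#7 values 8, 22, 13; eta = 22 is not ≤ gamma = 13  no
#8 gamma − beta = 13 − 1 = 12  yes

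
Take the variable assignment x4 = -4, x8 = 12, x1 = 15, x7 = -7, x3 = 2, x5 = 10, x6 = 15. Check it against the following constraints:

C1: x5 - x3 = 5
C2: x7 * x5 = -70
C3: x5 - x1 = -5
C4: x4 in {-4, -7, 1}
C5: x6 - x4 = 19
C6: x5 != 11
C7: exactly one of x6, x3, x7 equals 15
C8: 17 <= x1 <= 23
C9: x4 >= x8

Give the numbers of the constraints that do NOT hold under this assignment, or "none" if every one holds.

C1: x5 - x3 = 10 - 2 = 8, not 5  fails
C2: x7 * x5 = -7 * 10 = -70  holds
C3: x5 - x1 = 10 - 15 = -5  holds
C4: x4 = -4 is in {-4, -7, 1}  holds
C5: x6 - x4 = 15 - (-4) = 19  holds
C6: x5 = 10, and 10 ≠ 11  holds
C7: x6=15, x3=2, x7=-7; 1 of them equals 15  holds
C8: x1 = 15 is outside [17, 23]  fails
C9: x4 = -4, x8 = 12; -4 < 12 (want ≥)  fails

Constraints 1, 8, 9 are violated.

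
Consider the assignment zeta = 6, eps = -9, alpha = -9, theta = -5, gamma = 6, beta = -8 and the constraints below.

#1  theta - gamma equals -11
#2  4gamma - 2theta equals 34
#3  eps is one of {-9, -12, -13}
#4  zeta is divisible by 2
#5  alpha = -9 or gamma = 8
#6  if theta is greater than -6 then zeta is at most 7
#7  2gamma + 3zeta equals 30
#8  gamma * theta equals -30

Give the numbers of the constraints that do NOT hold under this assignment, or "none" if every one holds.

#1 theta - gamma = -5 - 6 = -11  ✓
#2 4gamma - 2theta = 4(6) - 2(-5) = 34  ✓
#3 eps = -9 is in {-9, -12, -13}  ✓
#4 6 / 2 = 3, so 2 divides 6  ✓
#5 alpha = -9 = -9 (first disjunct)  ✓
#6 theta = -5 > -6, so we need zeta ≤ 7; zeta = 6 ≤ 7  ✓
#7 2gamma + 3zeta = 2(6) + 3(6) = 30  ✓
#8 gamma * theta = 6 * (-5) = -30  ✓

Yes — all constraints hold.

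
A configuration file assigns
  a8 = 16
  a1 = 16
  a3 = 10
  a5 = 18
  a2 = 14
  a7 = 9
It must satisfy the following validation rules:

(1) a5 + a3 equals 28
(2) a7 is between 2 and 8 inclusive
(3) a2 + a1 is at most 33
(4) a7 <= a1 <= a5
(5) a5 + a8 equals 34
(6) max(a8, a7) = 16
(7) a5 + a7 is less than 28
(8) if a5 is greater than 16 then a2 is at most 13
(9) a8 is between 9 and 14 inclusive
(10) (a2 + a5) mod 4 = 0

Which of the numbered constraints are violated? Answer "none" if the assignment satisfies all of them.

Violated: 2, 8, 9.

(1) a5 + a3 = 18 + 10 = 28  OK
(2) a7 = 9 is outside [2, 8]  FAIL
(3) a2 + a1 = 14 + 16 = 30; 30 ≤ 33  OK
(4) values 9 <= 16 <= 18  OK
(5) a5 + a8 = 18 + 16 = 34  OK
(6) max(16, 9) = 16  OK
(7) a5 + a7 = 18 + 9 = 27; 27 < 28  OK
(8) a5 = 18 > 16, so we need a2 ≤ 13; but a2 = 14 > 13  FAIL
(9) a8 = 16 is outside [9, 14]  FAIL
(10) a2 + a5 = 32; 32 mod 4 = 0  OK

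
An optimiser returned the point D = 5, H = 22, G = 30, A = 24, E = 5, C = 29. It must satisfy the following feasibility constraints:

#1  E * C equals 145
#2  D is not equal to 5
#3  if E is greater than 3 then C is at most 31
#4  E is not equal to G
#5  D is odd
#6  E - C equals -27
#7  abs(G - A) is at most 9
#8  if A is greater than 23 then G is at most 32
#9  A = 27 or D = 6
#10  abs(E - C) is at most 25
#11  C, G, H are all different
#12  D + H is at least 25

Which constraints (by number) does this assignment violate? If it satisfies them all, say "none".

Constraints 2, 6, and 9 are violated.

#1 E * C = 5 * 29 = 145 — satisfied.
#2 D = 5, but 5 is required to differ — violated.
#3 E = 5 > 3, so we need C ≤ 31; C = 29 ≤ 31 — satisfied.
#4 E = 5, G = 30; distinct — satisfied.
#5 D = 5 is odd — satisfied.
#6 E - C = 5 - 29 = -24, not -27 — violated.
#7 abs(30 - 24) = 6; 6 ≤ 9 — satisfied.
#8 A = 24 > 23, so we need G ≤ 32; G = 30 ≤ 32 — satisfied.
#9 A = 24 ≠ 27 and D = 5 ≠ 6; both disjuncts false — violated.
#10 abs(5 - 29) = 24; 24 ≤ 25 — satisfied.
#11 values 29, 30, 22 are pairwise distinct — satisfied.
#12 D + H = 5 + 22 = 27; 27 ≥ 25 — satisfied.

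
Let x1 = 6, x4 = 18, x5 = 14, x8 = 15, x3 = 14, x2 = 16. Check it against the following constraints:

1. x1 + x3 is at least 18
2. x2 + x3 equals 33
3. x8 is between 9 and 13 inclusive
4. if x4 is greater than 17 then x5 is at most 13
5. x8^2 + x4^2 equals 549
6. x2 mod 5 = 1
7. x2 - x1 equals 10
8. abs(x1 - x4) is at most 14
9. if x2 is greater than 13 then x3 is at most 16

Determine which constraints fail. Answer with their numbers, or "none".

1. x1 + x3 = 6 + 14 = 20; 20 ≥ 18 — satisfied.
2. x2 + x3 = 16 + 14 = 30, not 33 — violated.
3. x8 = 15 is outside [9, 13] — violated.
4. x4 = 18 > 17, so we need x5 ≤ 13; but x5 = 14 > 13 — violated.
5. x8^2 + x4^2 = 15^2 + 18^2 = 225 + 324 = 549 — satisfied.
6. 16 mod 5 = 1 — satisfied.
7. x2 - x1 = 16 - 6 = 10 — satisfied.
8. abs(6 - 18) = 12; 12 ≤ 14 — satisfied.
9. x2 = 16 > 13, so we need x3 ≤ 16; x3 = 14 ≤ 16 — satisfied.

The assignment fails constraints 2, 3, and 4.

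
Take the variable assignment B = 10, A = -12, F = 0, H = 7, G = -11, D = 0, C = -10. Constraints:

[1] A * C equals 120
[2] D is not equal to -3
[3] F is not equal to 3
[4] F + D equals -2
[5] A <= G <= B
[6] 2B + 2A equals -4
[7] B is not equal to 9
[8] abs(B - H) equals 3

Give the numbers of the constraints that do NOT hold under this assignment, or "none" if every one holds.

[1] A * C = -12 * (-10) = 120 — satisfied.
[2] D = 0, and 0 ≠ -3 — satisfied.
[3] F = 0, and 0 ≠ 3 — satisfied.
[4] F + D = 0 + 0 = 0, not -2 — violated.
[5] values -12 <= -11 <= 10 — satisfied.
[6] 2B + 2A = 2(10) + 2(-12) = -4 — satisfied.
[7] B = 10, and 10 ≠ 9 — satisfied.
[8] abs(10 - 7) = 3 — satisfied.

Violated: 4.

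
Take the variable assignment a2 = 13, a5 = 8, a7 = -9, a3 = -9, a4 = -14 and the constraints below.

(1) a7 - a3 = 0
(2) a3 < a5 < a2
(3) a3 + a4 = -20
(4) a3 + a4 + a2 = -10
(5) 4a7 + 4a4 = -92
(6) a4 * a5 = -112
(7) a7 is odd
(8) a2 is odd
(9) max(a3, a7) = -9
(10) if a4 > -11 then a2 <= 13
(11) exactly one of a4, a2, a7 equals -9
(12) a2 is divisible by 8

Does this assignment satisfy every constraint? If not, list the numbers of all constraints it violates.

(1) a7 - a3 = -9 - (-9) = 0 — holds.
(2) values -9 < 8 < 13 — holds.
(3) a3 + a4 = -9 + (-14) = -23, not -20 — does not hold.
(4) a3 + a4 + a2 = -9 + (-14) + 13 = -10 — holds.
(5) 4a7 + 4a4 = 4(-9) + 4(-14) = -92 — holds.
(6) a4 * a5 = -14 * 8 = -112 — holds.
(7) a7 = -9 is odd — holds.
(8) a2 = 13 is odd — holds.
(9) max(-9, -9) = -9 — holds.
(10) a4 = -14, not > -11; antecedent false, conditional vacuously true — holds.
(11) a4=-14, a2=13, a7=-9; 1 of them equals -9 — holds.
(12) 13 = 8*1 + 5, so 8 does not divide 13 — does not hold.

Constraints 3, 12 are violated.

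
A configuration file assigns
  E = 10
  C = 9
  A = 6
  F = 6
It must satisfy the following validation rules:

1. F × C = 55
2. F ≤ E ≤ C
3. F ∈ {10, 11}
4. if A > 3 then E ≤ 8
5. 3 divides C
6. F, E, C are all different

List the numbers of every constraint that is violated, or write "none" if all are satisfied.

1. F × C = 6 × 9 = 54, not 55 — fails.
2. values 6, 10, 9; E = 10 is not ≤ C = 9 — fails.
3. F = 6 is not in {10, 11} — fails.
4. A = 6 > 3, so we need E ≤ 8; but E = 10 > 8 — fails.
5. 9 / 3 = 3, so 3 divides 9 — holds.
6. values 6, 10, 9 are pairwise distinct — holds.

No — constraints 1, 2, 3, 4 are not satisfied.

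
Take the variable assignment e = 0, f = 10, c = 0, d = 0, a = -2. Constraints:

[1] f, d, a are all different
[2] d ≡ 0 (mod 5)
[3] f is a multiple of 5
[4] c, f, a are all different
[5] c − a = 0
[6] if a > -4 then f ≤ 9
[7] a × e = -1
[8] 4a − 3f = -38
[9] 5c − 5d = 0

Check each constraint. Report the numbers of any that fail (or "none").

[1] values 10, 0, -2 are pairwise distinct — satisfied.
[2] 0 mod 5 = 0 — satisfied.
[3] 10 / 5 = 2, so 5 divides 10 — satisfied.
[4] values 0, 10, -2 are pairwise distinct — satisfied.
[5] c − a = 0 − (-2) = 2, not 0 — violated.
[6] a = -2 > -4, so we need f ≤ 9; but f = 10 > 9 — violated.
[7] a × e = -2 × 0 = 0, not -1 — violated.
[8] 4a − 3f = 4(-2) − 3(10) = -38 — satisfied.
[9] 5c − 5d = 5(0) − 5(0) = 0 — satisfied.

No — constraints 5, 6, 7 are not satisfied.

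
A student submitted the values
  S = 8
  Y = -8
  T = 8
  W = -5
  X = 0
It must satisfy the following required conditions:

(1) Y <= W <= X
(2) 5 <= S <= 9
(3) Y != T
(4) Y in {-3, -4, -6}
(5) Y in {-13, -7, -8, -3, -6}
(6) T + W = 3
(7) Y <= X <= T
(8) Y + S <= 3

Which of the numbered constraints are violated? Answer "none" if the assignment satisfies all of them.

(1) values -8 <= -5 <= 0  true
(2) S = 8 lies in [5, 9]  true
(3) Y = -8, T = 8; distinct  true
(4) Y = -8 is not in {-3, -4, -6}  false
(5) Y = -8 is in {-13, -7, -8, -3, -6}  true
(6) T + W = 8 + (-5) = 3  true
(7) values -8 <= 0 <= 8  true
(8) Y + S = -8 + 8 = 0; 0 ≤ 3  true

No — constraint 4 is not satisfied.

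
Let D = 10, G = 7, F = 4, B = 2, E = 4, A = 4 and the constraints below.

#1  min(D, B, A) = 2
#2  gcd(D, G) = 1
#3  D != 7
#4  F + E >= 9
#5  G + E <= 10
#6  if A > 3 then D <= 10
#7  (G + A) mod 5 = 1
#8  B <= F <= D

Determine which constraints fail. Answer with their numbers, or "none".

#1 min(10, 2, 4) = 2 — OK.
#2 gcd(10, 7) = 1 — OK.
#3 D = 10, and 10 ≠ 7 — OK.
#4 F + E = 4 + 4 = 8; 8 < 9, bound 9 not met — violated.
#5 G + E = 7 + 4 = 11; 11 > 10, bound 10 not met — violated.
#6 A = 4 > 3, so we need D ≤ 10; D = 10 ≤ 10 — OK.
#7 G + A = 11; 11 mod 5 = 1 — OK.
#8 values 2 <= 4 <= 10 — OK.

Constraints 4 and 5 do not hold.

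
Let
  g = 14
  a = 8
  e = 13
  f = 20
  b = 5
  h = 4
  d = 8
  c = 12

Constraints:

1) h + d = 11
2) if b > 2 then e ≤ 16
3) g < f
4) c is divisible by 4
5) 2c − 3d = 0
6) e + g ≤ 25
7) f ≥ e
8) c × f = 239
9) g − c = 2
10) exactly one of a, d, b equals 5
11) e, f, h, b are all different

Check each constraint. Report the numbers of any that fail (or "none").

1) h + d = 4 + 8 = 12, not 11 — does not hold.
2) b = 5 > 2, so we need e ≤ 16; e = 13 ≤ 16 — holds.
3) g = 14, f = 20; 14 < 20 — holds.
4) 12 / 4 = 3, so 4 divides 12 — holds.
5) 2c − 3d = 2(12) − 3(8) = 0 — holds.
6) e + g = 13 + 14 = 27; 27 > 25, bound 25 not met — does not hold.
7) f = 20, e = 13; 20 ≥ 13 — holds.
8) c × f = 12 × 20 = 240, not 239 — does not hold.
9) g − c = 14 − 12 = 2 — holds.
10) a=8, d=8, b=5; 1 of them equals 5 — holds.
11) values 13, 20, 4, 5 are pairwise distinct — holds.

The assignment fails constraints 1, 6, 8.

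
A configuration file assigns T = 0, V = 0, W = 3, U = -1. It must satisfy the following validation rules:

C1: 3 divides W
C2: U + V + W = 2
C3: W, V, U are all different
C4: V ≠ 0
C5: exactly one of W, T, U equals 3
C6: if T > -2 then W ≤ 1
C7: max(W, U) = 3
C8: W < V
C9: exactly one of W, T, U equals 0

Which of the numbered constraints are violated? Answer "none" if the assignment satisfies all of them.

C1: 3 / 3 = 1, so 3 divides 3  yes
C2: U + V + W = -1 + 0 + 3 = 2  yes
C3: values 3, 0, -1 are pairwise distinct  yes
C4: V = 0, but 0 is required to differ  no
C5: W=3, T=0, U=-1; 1 of them equals 3  yes
C6: T = 0 > -2, so we need W ≤ 1; but W = 3 > 1  no
C7: max(3, -1) = 3  yes
C8: W = 3, V = 0; 3 ≥ 0 (want <)  no
C9: W=3, T=0, U=-1; 1 of them equals 0  yes

The assignment fails constraints 4, 6, 8.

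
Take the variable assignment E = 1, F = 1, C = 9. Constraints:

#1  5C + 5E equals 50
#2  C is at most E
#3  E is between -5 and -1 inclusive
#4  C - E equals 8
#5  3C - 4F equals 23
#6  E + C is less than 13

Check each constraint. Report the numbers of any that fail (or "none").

Constraints 2 and 3 do not hold.

#1 5C + 5E = 5(9) + 5(1) = 50  holds
#2 C = 9, E = 1; 9 > 1 (want ≤)  fails
#3 E = 1 is outside [-5, -1]  fails
#4 C - E = 9 - 1 = 8  holds
#5 3C - 4F = 3(9) - 4(1) = 23  holds
#6 E + C = 1 + 9 = 10; 10 < 13  holds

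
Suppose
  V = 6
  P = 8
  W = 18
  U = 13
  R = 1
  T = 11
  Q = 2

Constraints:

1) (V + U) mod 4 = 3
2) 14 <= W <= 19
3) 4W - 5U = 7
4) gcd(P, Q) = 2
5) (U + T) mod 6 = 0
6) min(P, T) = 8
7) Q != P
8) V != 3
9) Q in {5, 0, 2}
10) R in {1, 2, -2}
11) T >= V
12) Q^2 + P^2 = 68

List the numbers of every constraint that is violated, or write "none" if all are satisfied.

1) V + U = 19; 19 mod 4 = 3  yes
2) W = 18 lies in [14, 19]  yes
3) 4W - 5U = 4(18) - 5(13) = 7  yes
4) gcd(8, 2) = 2  yes
5) U + T = 24; 24 mod 6 = 0  yes
6) min(8, 11) = 8  yes
7) Q = 2, P = 8; distinct  yes
8) V = 6, and 6 ≠ 3  yes
9) Q = 2 is in {5, 0, 2}  yes
10) R = 1 is in {1, 2, -2}  yes
11) T = 11, V = 6; 11 ≥ 6  yes
12) Q^2 + P^2 = 2^2 + 8^2 = 4 + 64 = 68  yes

None — every constraint holds.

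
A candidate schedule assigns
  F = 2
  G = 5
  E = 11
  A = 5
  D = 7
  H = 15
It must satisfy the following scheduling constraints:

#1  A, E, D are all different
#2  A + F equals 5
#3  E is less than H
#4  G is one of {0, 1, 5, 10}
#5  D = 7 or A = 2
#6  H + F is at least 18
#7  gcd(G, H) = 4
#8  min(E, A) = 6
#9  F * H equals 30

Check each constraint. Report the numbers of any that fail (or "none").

#1 values 5, 11, 7 are pairwise distinct  ✔
#2 A + F = 5 + 2 = 7, not 5  ✘
#3 E = 11, H = 15; 11 < 15  ✔
#4 G = 5 is in {0, 1, 5, 10}  ✔
#5 D = 7 = 7 (first disjunct)  ✔
#6 H + F = 15 + 2 = 17; 17 < 18, bound 18 not met  ✘
#7 gcd(5, 15) = 5, not 4  ✘
#8 min(11, 5) = 5, not 6  ✘
#9 F * H = 2 * 15 = 30  ✔

The assignment fails constraints 2, 6, 7, and 8.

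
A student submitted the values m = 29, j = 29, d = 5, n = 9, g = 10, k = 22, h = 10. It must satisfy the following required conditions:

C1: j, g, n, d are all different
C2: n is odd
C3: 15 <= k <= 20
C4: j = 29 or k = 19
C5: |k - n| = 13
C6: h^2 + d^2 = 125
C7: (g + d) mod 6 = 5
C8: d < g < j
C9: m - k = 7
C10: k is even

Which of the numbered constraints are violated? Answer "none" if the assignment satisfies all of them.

C1: values 29, 10, 9, 5 are pairwise distinct  true
C2: n = 9 is odd  true
C3: k = 22 is outside [15, 20]  false
C4: j = 29 = 29 (first disjunct)  true
C5: |22 - 9| = 13  true
C6: h^2 + d^2 = 10^2 + 5^2 = 100 + 25 = 125  true
C7: g + d = 15; 15 mod 6 = 3, not 5  false
C8: values 5 < 10 < 29  true
C9: m - k = 29 - 22 = 7  true
C10: k = 22 is even  true

The assignment fails constraints 3 and 7.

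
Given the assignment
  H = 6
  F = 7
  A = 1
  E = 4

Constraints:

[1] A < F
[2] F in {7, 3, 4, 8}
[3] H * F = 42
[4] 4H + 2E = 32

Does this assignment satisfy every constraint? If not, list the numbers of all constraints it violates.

All constraints are satisfied.

[1] A = 1, F = 7; 1 < 7  OK
[2] F = 7 is in {7, 3, 4, 8}  OK
[3] H * F = 6 * 7 = 42  OK
[4] 4H + 2E = 4(6) + 2(4) = 32  OK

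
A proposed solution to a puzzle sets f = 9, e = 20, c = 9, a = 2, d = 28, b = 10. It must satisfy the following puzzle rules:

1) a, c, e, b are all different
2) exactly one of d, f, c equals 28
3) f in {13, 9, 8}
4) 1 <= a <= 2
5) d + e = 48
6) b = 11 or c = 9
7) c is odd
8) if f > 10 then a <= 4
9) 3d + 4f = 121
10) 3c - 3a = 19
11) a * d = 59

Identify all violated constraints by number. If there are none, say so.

1) values 2, 9, 20, 10 are pairwise distinct  ✓
2) d=28, f=9, c=9; 1 of them equals 28  ✓
3) f = 9 is in {13, 9, 8}  ✓
4) a = 2 lies in [1, 2]  ✓
5) d + e = 28 + 20 = 48  ✓
6) b = 10 ≠ 11, but c = 9 = 9 (second disjunct)  ✓
7) c = 9 is odd  ✓
8) f = 9, not > 10; antecedent false, conditional vacuously true  ✓
9) 3d + 4f = 3(28) + 4(9) = 120, not 121  ✗
10) 3c - 3a = 3(9) - 3(2) = 21, not 19  ✗
11) a * d = 2 * 28 = 56, not 59  ✗

Constraints 9, 10, 11 are violated.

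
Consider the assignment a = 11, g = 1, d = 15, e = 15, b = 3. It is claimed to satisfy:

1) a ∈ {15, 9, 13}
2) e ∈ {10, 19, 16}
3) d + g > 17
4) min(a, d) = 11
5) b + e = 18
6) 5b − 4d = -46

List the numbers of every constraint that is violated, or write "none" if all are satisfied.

1) a = 11 is not in {15, 9, 13} — violated.
2) e = 15 is not in {10, 19, 16} — violated.
3) d + g = 15 + 1 = 16; 16 ≤ 17, bound 17 not met — violated.
4) min(11, 15) = 11 — OK.
5) b + e = 3 + 15 = 18 — OK.
6) 5b − 4d = 5(3) − 4(15) = -45, not -46 — violated.

No — constraints 1, 2, 3, 6 are not satisfied.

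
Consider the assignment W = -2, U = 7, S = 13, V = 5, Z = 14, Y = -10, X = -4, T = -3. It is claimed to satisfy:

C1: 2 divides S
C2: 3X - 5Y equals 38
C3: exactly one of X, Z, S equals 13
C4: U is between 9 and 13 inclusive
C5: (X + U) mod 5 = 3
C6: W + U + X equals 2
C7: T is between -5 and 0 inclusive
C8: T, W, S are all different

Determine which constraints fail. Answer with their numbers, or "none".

Violated: 1, 4, and 6.

C1: 13 = 2*6 + 1, so 2 does not divide 13 — does not hold.
C2: 3X - 5Y = 3(-4) - 5(-10) = 38 — holds.
C3: X=-4, Z=14, S=13; 1 of them equals 13 — holds.
C4: U = 7 is outside [9, 13] — does not hold.
C5: X + U = 3; 3 mod 5 = 3 — holds.
C6: W + U + X = -2 + 7 + (-4) = 1, not 2 — does not hold.
C7: T = -3 lies in [-5, 0] — holds.
C8: values -3, -2, 13 are pairwise distinct — holds.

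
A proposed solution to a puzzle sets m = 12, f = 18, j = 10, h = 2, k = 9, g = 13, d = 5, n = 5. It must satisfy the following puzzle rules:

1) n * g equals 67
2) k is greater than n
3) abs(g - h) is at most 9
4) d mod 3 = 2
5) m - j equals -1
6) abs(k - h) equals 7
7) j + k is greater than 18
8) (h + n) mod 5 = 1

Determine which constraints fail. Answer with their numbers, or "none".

The assignment fails constraints 1, 3, 5, and 8.

1) n * g = 5 * 13 = 65, not 67  ✘
2) k = 9, n = 5; 9 > 5  ✔
3) abs(13 - 2) = 11; 11 > 9, exceeds bound 9  ✘
4) 5 mod 3 = 2  ✔
5) m - j = 12 - 10 = 2, not -1  ✘
6) abs(9 - 2) = 7  ✔
7) j + k = 10 + 9 = 19; 19 > 18  ✔
8) h + n = 7; 7 mod 5 = 2, not 1  ✘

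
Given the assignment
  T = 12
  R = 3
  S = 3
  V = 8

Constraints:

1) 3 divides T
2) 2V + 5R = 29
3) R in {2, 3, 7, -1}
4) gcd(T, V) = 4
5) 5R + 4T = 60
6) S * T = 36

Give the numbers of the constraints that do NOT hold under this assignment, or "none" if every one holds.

1) 12 / 3 = 4, so 3 divides 12 — OK.
2) 2V + 5R = 2(8) + 5(3) = 31, not 29 — violated.
3) R = 3 is in {2, 3, 7, -1} — OK.
4) gcd(12, 8) = 4 — OK.
5) 5R + 4T = 5(3) + 4(12) = 63, not 60 — violated.
6) S * T = 3 * 12 = 36 — OK.

Constraints 2 and 5 are violated.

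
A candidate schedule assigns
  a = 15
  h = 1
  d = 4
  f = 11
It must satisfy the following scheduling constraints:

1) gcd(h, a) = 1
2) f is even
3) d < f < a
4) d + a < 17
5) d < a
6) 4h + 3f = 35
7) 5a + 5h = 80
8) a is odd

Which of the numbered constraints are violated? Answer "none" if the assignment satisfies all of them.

1) gcd(1, 15) = 1  yes
2) f = 11 is odd  no
3) values 4 < 11 < 15  yes
4) d + a = 4 + 15 = 19; 19 ≥ 17, bound 17 not met  no
5) d = 4, a = 15; 4 < 15  yes
6) 4h + 3f = 4(1) + 3(11) = 37, not 35  no
7) 5a + 5h = 5(15) + 5(1) = 80  yes
8) a = 15 is odd  yes

Violated: 2, 4, and 6.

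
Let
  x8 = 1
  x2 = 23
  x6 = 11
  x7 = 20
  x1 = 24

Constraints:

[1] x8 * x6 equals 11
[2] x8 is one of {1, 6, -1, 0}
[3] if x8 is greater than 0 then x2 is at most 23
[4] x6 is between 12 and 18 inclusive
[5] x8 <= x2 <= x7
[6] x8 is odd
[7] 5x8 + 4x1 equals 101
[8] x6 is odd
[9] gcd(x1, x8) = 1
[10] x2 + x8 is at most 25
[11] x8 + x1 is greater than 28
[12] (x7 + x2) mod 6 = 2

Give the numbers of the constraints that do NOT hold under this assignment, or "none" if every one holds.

[1] x8 * x6 = 1 * 11 = 11 — holds.
[2] x8 = 1 is in {1, 6, -1, 0} — holds.
[3] x8 = 1 > 0, so we need x2 ≤ 23; x2 = 23 ≤ 23 — holds.
[4] x6 = 11 is outside [12, 18] — does not hold.
[5] values 1, 23, 20; x2 = 23 is not <= x7 = 20 — does not hold.
[6] x8 = 1 is odd — holds.
[7] 5x8 + 4x1 = 5(1) + 4(24) = 101 — holds.
[8] x6 = 11 is odd — holds.
[9] gcd(24, 1) = 1 — holds.
[10] x2 + x8 = 23 + 1 = 24; 24 ≤ 25 — holds.
[11] x8 + x1 = 1 + 24 = 25; 25 ≤ 28, bound 28 not met — does not hold.
[12] x7 + x2 = 43; 43 mod 6 = 1, not 2 — does not hold.

No — constraints 4, 5, 11, 12 are not satisfied.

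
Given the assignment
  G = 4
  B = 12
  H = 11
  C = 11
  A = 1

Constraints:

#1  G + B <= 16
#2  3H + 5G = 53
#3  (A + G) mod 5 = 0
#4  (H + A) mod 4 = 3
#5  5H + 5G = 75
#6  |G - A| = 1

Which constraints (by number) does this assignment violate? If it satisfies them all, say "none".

Constraints 4 and 6 do not hold.

#1 G + B = 4 + 12 = 16; 16 ≤ 16  holds
#2 3H + 5G = 3(11) + 5(4) = 53  holds
#3 A + G = 5; 5 mod 5 = 0  holds
#4 H + A = 12; 12 mod 4 = 0, not 3  fails
#5 5H + 5G = 5(11) + 5(4) = 75  holds
#6 |4 - 1| = 3, not 1  fails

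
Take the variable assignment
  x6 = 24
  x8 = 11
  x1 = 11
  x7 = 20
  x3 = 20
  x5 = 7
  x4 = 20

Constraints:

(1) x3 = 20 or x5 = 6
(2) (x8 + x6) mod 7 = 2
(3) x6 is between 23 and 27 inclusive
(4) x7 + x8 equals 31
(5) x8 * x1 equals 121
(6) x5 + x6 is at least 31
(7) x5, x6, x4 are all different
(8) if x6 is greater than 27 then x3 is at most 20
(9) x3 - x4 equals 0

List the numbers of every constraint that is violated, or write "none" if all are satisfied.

(1) x3 = 20 = 20 (first disjunct) — OK.
(2) x8 + x6 = 35; 35 mod 7 = 0, not 2 — violated.
(3) x6 = 24 lies in [23, 27] — OK.
(4) x7 + x8 = 20 + 11 = 31 — OK.
(5) x8 * x1 = 11 * 11 = 121 — OK.
(6) x5 + x6 = 7 + 24 = 31; 31 ≥ 31 — OK.
(7) values 7, 24, 20 are pairwise distinct — OK.
(8) x6 = 24, not > 27; antecedent false, conditional vacuously true — OK.
(9) x3 - x4 = 20 - 20 = 0 — OK.

Constraint 2 is violated.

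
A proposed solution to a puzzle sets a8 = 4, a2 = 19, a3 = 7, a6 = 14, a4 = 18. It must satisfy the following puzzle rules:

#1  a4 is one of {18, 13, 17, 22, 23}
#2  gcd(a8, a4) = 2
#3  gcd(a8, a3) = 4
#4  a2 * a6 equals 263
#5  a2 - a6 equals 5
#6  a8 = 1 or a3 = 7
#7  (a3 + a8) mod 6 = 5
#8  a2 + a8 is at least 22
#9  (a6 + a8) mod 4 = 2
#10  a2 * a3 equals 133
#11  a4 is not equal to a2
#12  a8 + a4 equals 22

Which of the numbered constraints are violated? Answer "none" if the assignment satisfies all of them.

Constraints 3 and 4 are violated.

#1 a4 = 18 is in {18, 13, 17, 22, 23} — OK.
#2 gcd(4, 18) = 2 — OK.
#3 gcd(4, 7) = 1, not 4 — violated.
#4 a2 * a6 = 19 * 14 = 266, not 263 — violated.
#5 a2 - a6 = 19 - 14 = 5 — OK.
#6 a8 = 4 ≠ 1, but a3 = 7 = 7 (second disjunct) — OK.
#7 a3 + a8 = 11; 11 mod 6 = 5 — OK.
#8 a2 + a8 = 19 + 4 = 23; 23 ≥ 22 — OK.
#9 a6 + a8 = 18; 18 mod 4 = 2 — OK.
#10 a2 * a3 = 19 * 7 = 133 — OK.
#11 a4 = 18, a2 = 19; distinct — OK.
#12 a8 + a4 = 4 + 18 = 22 — OK.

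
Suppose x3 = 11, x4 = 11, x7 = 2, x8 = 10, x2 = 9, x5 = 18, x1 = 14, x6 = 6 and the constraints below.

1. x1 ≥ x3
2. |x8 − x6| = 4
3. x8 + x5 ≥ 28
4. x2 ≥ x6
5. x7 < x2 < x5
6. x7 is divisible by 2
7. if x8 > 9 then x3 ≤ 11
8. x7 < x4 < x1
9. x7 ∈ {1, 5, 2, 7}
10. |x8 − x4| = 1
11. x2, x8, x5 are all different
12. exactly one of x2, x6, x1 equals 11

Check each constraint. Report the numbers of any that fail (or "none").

1. x1 = 14, x3 = 11; 14 ≥ 11 — satisfied.
2. |10 − 6| = 4 — satisfied.
3. x8 + x5 = 10 + 18 = 28; 28 ≥ 28 — satisfied.
4. x2 = 9, x6 = 6; 9 ≥ 6 — satisfied.
5. values 2 < 9 < 18 — satisfied.
6. 2 / 2 = 1, so 2 divides 2 — satisfied.
7. x8 = 10 > 9, so we need x3 ≤ 11; x3 = 11 ≤ 11 — satisfied.
8. values 2 < 11 < 14 — satisfied.
9. x7 = 2 is in {1, 5, 2, 7} — satisfied.
10. |10 − 11| = 1 — satisfied.
11. values 9, 10, 18 are pairwise distinct — satisfied.
12. x2=9, x6=6, x1=14; 0 of them equal 11, not exactly one — violated.

The assignment fails constraint 12.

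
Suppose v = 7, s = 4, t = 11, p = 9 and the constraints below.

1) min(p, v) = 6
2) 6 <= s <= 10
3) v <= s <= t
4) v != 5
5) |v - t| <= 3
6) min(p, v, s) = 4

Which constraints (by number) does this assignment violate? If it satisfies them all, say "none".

1) min(9, 7) = 7, not 6  false
2) s = 4 is outside [6, 10]  false
3) values 7, 4, 11; v = 7 is not <= s = 4  false
4) v = 7, and 7 ≠ 5  true
5) |7 - 11| = 4; 4 > 3, exceeds bound 3  false
6) min(9, 7, 4) = 4  true

No — constraints 1, 2, 3, and 5 are not satisfied.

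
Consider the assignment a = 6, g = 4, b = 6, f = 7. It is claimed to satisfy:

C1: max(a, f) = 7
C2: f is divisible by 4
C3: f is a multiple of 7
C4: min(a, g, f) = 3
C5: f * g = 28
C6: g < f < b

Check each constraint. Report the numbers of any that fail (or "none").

No — constraints 2, 4, and 6 are not satisfied.

C1: max(6, 7) = 7  ✔
C2: 7 = 4*1 + 3, so 4 does not divide 7  ✘
C3: 7 / 7 = 1, so 7 divides 7  ✔
C4: min(6, 4, 7) = 4, not 3  ✘
C5: f * g = 7 * 4 = 28  ✔
C6: values 4, 7, 6; f = 7 is not < b = 6  ✘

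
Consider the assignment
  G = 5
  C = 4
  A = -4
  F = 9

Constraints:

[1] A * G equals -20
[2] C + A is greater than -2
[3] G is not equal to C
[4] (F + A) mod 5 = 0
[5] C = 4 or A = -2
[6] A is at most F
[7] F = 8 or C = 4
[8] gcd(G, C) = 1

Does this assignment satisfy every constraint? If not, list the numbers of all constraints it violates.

[1] A * G = -4 * 5 = -20  ✓
[2] C + A = 4 + (-4) = 0; 0 > -2  ✓
[3] G = 5, C = 4; distinct  ✓
[4] F + A = 5; 5 mod 5 = 0  ✓
[5] C = 4 = 4 (first disjunct)  ✓
[6] A = -4, F = 9; -4 ≤ 9  ✓
[7] F = 9 ≠ 8, but C = 4 = 4 (second disjunct)  ✓
[8] gcd(5, 4) = 1  ✓

All constraints are satisfied.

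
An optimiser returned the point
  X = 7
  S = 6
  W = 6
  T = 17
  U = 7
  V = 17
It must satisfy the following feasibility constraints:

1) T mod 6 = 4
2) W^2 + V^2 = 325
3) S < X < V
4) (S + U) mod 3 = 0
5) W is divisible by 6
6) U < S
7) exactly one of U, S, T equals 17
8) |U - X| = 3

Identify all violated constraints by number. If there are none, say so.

Violated: 1, 4, 6, and 8.

1) 17 mod 6 = 5, not 4  fails
2) W^2 + V^2 = 6^2 + 17^2 = 36 + 289 = 325  holds
3) values 6 < 7 < 17  holds
4) S + U = 13; 13 mod 3 = 1, not 0  fails
5) 6 / 6 = 1, so 6 divides 6  holds
6) U = 7, S = 6; 7 ≥ 6 (want <)  fails
7) U=7, S=6, T=17; 1 of them equals 17  holds
8) |7 - 7| = 0, not 3  fails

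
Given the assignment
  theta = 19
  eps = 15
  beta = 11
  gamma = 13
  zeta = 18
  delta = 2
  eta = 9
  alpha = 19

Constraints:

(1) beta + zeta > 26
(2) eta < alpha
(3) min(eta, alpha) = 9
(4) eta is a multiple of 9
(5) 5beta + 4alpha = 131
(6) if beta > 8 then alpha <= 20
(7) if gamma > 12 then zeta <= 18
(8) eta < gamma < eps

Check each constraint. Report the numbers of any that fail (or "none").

All constraints are satisfied.

(1) beta + zeta = 11 + 18 = 29; 29 > 26 — OK.
(2) eta = 9, alpha = 19; 9 < 19 — OK.
(3) min(9, 19) = 9 — OK.
(4) 9 / 9 = 1, so 9 divides 9 — OK.
(5) 5beta + 4alpha = 5(11) + 4(19) = 131 — OK.
(6) beta = 11 > 8, so we need alpha ≤ 20; alpha = 19 ≤ 20 — OK.
(7) gamma = 13 > 12, so we need zeta ≤ 18; zeta = 18 ≤ 18 — OK.
(8) values 9 < 13 < 15 — OK.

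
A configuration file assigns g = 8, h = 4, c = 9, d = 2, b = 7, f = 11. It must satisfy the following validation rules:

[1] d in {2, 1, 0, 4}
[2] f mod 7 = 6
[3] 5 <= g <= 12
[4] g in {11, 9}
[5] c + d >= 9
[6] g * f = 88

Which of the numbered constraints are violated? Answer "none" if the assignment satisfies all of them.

[1] d = 2 is in {2, 1, 0, 4} — holds.
[2] 11 mod 7 = 4, not 6 — does not hold.
[3] g = 8 lies in [5, 12] — holds.
[4] g = 8 is not in {11, 9} — does not hold.
[5] c + d = 9 + 2 = 11; 11 ≥ 9 — holds.
[6] g * f = 8 * 11 = 88 — holds.

The assignment fails constraints 2 and 4.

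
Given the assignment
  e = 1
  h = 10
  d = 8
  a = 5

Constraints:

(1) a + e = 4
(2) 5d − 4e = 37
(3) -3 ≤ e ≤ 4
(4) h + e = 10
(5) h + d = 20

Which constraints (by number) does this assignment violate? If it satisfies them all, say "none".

Violated: 1, 2, 4, and 5.

(1) a + e = 5 + 1 = 6, not 4  no
(2) 5d − 4e = 5(8) − 4(1) = 36, not 37  no
(3) e = 1 lies in [-3, 4]  yes
(4) h + e = 10 + 1 = 11, not 10  no
(5) h + d = 10 + 8 = 18, not 20  no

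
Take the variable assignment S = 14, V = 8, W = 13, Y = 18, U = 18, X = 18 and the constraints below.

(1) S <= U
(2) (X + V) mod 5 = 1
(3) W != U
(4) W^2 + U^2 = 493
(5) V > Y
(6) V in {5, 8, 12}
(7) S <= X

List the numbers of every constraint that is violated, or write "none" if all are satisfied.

Constraint 5 is violated.

(1) S = 14, U = 18; 14 ≤ 18  yes
(2) X + V = 26; 26 mod 5 = 1  yes
(3) W = 13, U = 18; distinct  yes
(4) W^2 + U^2 = 13^2 + 18^2 = 169 + 324 = 493  yes
(5) V = 8, Y = 18; 8 ≤ 18 (want >)  no
(6) V = 8 is in {5, 8, 12}  yes
(7) S = 14, X = 18; 14 ≤ 18  yes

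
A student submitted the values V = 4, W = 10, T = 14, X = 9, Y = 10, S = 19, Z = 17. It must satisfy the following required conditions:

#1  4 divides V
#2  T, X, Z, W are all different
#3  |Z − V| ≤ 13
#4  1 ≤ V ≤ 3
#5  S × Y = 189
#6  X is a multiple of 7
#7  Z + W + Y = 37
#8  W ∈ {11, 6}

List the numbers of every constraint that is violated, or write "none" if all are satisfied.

#1 4 / 4 = 1, so 4 divides 4  OK
#2 values 14, 9, 17, 10 are pairwise distinct  OK
#3 |17 − 4| = 13; 13 ≤ 13  OK
#4 V = 4 is outside [1, 3]  FAIL
#5 S × Y = 19 × 10 = 190, not 189  FAIL
#6 9 = 7×1 + 2, so 7 does not divide 9  FAIL
#7 Z + W + Y = 17 + 10 + 10 = 37  OK
#8 W = 10 is not in {11, 6}  FAIL

Constraints 4, 5, 6, and 8 are violated.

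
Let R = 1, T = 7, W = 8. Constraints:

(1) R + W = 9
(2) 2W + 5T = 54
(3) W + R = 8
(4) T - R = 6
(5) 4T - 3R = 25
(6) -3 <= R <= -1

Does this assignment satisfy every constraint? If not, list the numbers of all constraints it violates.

Constraints 2, 3, and 6 do not hold.

(1) R + W = 1 + 8 = 9 — holds.
(2) 2W + 5T = 2(8) + 5(7) = 51, not 54 — does not hold.
(3) W + R = 8 + 1 = 9, not 8 — does not hold.
(4) T - R = 7 - 1 = 6 — holds.
(5) 4T - 3R = 4(7) - 3(1) = 25 — holds.
(6) R = 1 is outside [-3, -1] — does not hold.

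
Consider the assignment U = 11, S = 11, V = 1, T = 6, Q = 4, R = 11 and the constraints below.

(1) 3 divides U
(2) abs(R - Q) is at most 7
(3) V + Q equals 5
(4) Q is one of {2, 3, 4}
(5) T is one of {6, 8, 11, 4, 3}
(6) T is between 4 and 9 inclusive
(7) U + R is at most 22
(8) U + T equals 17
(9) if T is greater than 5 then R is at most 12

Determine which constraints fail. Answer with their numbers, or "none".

Constraint 1 is violated.

(1) 11 = 3*3 + 2, so 3 does not divide 11 — does not hold.
(2) abs(11 - 4) = 7; 7 ≤ 7 — holds.
(3) V + Q = 1 + 4 = 5 — holds.
(4) Q = 4 is in {2, 3, 4} — holds.
(5) T = 6 is in {6, 8, 11, 4, 3} — holds.
(6) T = 6 lies in [4, 9] — holds.
(7) U + R = 11 + 11 = 22; 22 ≤ 22 — holds.
(8) U + T = 11 + 6 = 17 — holds.
(9) T = 6 > 5, so we need R ≤ 12; R = 11 ≤ 12 — holds.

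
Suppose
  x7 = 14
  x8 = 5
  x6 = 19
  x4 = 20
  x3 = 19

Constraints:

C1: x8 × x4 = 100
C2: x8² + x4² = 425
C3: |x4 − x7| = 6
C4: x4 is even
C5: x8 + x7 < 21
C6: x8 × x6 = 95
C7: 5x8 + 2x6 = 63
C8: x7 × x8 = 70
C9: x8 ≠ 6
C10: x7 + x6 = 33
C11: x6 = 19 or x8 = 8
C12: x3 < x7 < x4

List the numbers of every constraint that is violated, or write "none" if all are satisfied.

C1: x8 × x4 = 5 × 20 = 100 — OK.
C2: x8² + x4² = 5² + 20² = 25 + 400 = 425 — OK.
C3: |20 − 14| = 6 — OK.
C4: x4 = 20 is even — OK.
C5: x8 + x7 = 5 + 14 = 19; 19 < 21 — OK.
C6: x8 × x6 = 5 × 19 = 95 — OK.
C7: 5x8 + 2x6 = 5(5) + 2(19) = 63 — OK.
C8: x7 × x8 = 14 × 5 = 70 — OK.
C9: x8 = 5, and 5 ≠ 6 — OK.
C10: x7 + x6 = 14 + 19 = 33 — OK.
C11: x6 = 19 = 19 (first disjunct) — OK.
C12: values 19, 14, 20; x3 = 19 is not < x7 = 14 — violated.

No — constraint 12 is not satisfied.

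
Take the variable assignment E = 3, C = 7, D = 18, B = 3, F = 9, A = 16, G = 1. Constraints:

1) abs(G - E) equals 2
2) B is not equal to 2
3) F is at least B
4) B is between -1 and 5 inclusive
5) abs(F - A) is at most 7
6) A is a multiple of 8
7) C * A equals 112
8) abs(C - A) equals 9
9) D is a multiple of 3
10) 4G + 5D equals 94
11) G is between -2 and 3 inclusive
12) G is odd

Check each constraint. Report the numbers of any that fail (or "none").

Yes — all constraints hold.

1) abs(1 - 3) = 2 — satisfied.
2) B = 3, and 3 ≠ 2 — satisfied.
3) F = 9, B = 3; 9 ≥ 3 — satisfied.
4) B = 3 lies in [-1, 5] — satisfied.
5) abs(9 - 16) = 7; 7 ≤ 7 — satisfied.
6) 16 / 8 = 2, so 8 divides 16 — satisfied.
7) C * A = 7 * 16 = 112 — satisfied.
8) abs(7 - 16) = 9 — satisfied.
9) 18 / 3 = 6, so 3 divides 18 — satisfied.
10) 4G + 5D = 4(1) + 5(18) = 94 — satisfied.
11) G = 1 lies in [-2, 3] — satisfied.
12) G = 1 is odd — satisfied.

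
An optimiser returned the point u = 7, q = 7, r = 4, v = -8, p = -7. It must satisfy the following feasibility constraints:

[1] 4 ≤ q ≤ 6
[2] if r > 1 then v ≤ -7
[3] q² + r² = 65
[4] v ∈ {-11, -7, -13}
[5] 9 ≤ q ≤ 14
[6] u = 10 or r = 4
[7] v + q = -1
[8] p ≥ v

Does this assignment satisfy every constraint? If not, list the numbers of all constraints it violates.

Constraints 1, 4, and 5 do not hold.

[1] q = 7 is outside [4, 6] — violated.
[2] r = 4 > 1, so we need v ≤ -7; v = -8 ≤ -7 — satisfied.
[3] q² + r² = 7² + 4² = 49 + 16 = 65 — satisfied.
[4] v = -8 is not in {-11, -7, -13} — violated.
[5] q = 7 is outside [9, 14] — violated.
[6] u = 7 ≠ 10, but r = 4 = 4 (second disjunct) — satisfied.
[7] v + q = -8 + 7 = -1 — satisfied.
[8] p = -7, v = -8; -7 ≥ -8 — satisfied.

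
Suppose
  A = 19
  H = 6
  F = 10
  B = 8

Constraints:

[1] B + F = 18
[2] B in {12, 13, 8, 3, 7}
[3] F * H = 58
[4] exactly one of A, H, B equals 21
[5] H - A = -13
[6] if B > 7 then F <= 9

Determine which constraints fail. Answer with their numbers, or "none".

[1] B + F = 8 + 10 = 18 — holds.
[2] B = 8 is in {12, 13, 8, 3, 7} — holds.
[3] F * H = 10 * 6 = 60, not 58 — does not hold.
[4] A=19, H=6, B=8; 0 of them equal 21, not exactly one — does not hold.
[5] H - A = 6 - 19 = -13 — holds.
[6] B = 8 > 7, so we need F ≤ 9; but F = 10 > 9 — does not hold.

The assignment fails constraints 3, 4, and 6.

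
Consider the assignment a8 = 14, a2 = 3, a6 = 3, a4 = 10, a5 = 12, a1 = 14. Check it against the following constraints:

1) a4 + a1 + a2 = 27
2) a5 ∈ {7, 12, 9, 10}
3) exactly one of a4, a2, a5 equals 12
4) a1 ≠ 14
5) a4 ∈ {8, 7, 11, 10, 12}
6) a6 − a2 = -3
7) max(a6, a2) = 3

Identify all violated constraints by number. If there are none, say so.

1) a4 + a1 + a2 = 10 + 14 + 3 = 27  holds
2) a5 = 12 is in {7, 12, 9, 10}  holds
3) a4=10, a2=3, a5=12; 1 of them equals 12  holds
4) a1 = 14, but 14 is required to differ  fails
5) a4 = 10 is in {8, 7, 11, 10, 12}  holds
6) a6 − a2 = 3 − 3 = 0, not -3  fails
7) max(3, 3) = 3  holds

The assignment fails constraints 4 and 6.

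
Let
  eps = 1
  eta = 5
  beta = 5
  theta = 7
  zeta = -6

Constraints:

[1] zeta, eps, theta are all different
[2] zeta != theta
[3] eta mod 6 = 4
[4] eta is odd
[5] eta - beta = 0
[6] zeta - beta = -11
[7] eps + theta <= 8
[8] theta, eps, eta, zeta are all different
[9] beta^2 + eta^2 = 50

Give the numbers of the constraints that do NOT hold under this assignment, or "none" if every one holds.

[1] values -6, 1, 7 are pairwise distinct  OK
[2] zeta = -6, theta = 7; distinct  OK
[3] 5 mod 6 = 5, not 4  FAIL
[4] eta = 5 is odd  OK
[5] eta - beta = 5 - 5 = 0  OK
[6] zeta - beta = -6 - 5 = -11  OK
[7] eps + theta = 1 + 7 = 8; 8 ≤ 8  OK
[8] values 7, 1, 5, -6 are pairwise distinct  OK
[9] beta^2 + eta^2 = 5^2 + 5^2 = 25 + 25 = 50  OK

The assignment fails constraint 3.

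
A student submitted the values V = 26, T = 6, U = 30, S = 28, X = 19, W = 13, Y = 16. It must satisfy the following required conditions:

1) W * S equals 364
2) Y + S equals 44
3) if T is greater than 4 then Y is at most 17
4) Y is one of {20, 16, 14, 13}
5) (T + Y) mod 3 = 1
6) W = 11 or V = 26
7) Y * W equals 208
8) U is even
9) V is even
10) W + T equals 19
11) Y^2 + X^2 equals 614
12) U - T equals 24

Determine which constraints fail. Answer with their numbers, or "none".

1) W * S = 13 * 28 = 364  OK
2) Y + S = 16 + 28 = 44  OK
3) T = 6 > 4, so we need Y ≤ 17; Y = 16 ≤ 17  OK
4) Y = 16 is in {20, 16, 14, 13}  OK
5) T + Y = 22; 22 mod 3 = 1  OK
6) W = 13 ≠ 11, but V = 26 = 26 (second disjunct)  OK
7) Y * W = 16 * 13 = 208  OK
8) U = 30 is even  OK
9) V = 26 is even  OK
10) W + T = 13 + 6 = 19  OK
11) Y^2 + X^2 = 16^2 + 19^2 = 256 + 361 = 617, not 614  FAIL
12) U - T = 30 - 6 = 24  OK

The assignment fails constraint 11.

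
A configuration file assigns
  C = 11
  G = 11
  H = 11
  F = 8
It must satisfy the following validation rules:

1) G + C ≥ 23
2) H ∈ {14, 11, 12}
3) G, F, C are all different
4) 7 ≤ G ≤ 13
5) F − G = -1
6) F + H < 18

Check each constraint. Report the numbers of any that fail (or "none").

Constraints 1, 3, 5, and 6 do not hold.

1) G + C = 11 + 11 = 22; 22 < 23, bound 23 not met  ✘
2) H = 11 is in {14, 11, 12}  ✔
3) G = C = 11, not all different  ✘
4) G = 11 lies in [7, 13]  ✔
5) F − G = 8 − 11 = -3, not -1  ✘
6) F + H = 8 + 11 = 19; 19 ≥ 18, bound 18 not met  ✘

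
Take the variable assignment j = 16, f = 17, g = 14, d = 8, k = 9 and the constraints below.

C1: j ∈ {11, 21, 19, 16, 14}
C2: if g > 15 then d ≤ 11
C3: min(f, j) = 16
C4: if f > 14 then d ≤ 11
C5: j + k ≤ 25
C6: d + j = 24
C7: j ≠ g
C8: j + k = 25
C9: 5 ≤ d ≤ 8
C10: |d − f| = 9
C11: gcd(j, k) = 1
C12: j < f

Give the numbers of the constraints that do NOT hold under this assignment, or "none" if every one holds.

C1: j = 16 is in {11, 21, 19, 16, 14} — holds.
C2: g = 14, not > 15; antecedent false, conditional vacuously true — holds.
C3: min(17, 16) = 16 — holds.
C4: f = 17 > 14, so we need d ≤ 11; d = 8 ≤ 11 — holds.
C5: j + k = 16 + 9 = 25; 25 ≤ 25 — holds.
C6: d + j = 8 + 16 = 24 — holds.
C7: j = 16, g = 14; distinct — holds.
C8: j + k = 16 + 9 = 25 — holds.
C9: d = 8 lies in [5, 8] — holds.
C10: |8 − 17| = 9 — holds.
C11: gcd(16, 9) = 1 — holds.
C12: j = 16, f = 17; 16 < 17 — holds.

All constraints are satisfied.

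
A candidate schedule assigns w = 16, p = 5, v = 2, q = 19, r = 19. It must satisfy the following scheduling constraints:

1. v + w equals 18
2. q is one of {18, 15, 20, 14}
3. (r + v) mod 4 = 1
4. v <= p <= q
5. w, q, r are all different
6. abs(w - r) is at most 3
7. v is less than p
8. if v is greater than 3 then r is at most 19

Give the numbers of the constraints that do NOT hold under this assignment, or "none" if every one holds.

1. v + w = 2 + 16 = 18 — holds.
2. q = 19 is not in {18, 15, 20, 14} — fails.
3. r + v = 21; 21 mod 4 = 1 — holds.
4. values 2 <= 5 <= 19 — holds.
5. q = r = 19, not all different — fails.
6. abs(16 - 19) = 3; 3 ≤ 3 — holds.
7. v = 2, p = 5; 2 < 5 — holds.
8. v = 2, not > 3; antecedent false, conditional vacuously true — holds.

No — constraints 2 and 5 are not satisfied.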